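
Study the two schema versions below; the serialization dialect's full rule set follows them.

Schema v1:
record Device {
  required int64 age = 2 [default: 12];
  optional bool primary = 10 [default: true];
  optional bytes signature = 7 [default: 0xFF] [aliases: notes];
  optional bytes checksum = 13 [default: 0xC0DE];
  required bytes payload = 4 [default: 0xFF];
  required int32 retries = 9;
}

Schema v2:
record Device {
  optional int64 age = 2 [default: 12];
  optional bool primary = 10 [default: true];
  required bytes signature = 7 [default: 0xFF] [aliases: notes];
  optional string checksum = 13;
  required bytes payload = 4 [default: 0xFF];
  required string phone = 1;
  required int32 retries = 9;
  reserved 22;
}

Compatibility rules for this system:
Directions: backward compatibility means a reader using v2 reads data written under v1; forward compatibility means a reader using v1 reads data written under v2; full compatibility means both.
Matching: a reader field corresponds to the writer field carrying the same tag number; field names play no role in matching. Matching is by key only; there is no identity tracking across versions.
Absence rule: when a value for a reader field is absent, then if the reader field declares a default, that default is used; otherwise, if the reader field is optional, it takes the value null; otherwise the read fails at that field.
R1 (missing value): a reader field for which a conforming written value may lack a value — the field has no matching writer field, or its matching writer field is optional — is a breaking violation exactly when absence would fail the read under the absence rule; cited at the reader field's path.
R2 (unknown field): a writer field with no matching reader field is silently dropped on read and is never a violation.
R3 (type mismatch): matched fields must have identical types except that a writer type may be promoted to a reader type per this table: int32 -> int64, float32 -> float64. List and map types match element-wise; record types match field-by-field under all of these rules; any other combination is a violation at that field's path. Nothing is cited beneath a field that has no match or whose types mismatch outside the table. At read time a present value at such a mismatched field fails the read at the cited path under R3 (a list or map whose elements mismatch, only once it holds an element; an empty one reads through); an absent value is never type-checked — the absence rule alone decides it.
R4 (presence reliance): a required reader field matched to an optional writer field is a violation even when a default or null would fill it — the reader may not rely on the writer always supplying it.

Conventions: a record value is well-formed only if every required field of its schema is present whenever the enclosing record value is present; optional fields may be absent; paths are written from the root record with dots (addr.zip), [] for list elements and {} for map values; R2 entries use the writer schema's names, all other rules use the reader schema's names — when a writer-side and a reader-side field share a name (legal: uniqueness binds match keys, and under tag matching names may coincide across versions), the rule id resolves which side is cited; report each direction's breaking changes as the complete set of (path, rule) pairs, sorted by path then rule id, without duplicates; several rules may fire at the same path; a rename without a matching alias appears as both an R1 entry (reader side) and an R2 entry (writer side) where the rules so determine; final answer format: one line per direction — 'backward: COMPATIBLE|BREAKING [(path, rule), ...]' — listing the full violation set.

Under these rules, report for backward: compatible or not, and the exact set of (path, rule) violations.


each type pair in Device: writer, then reader
backward for Device (reader v2, writer v1):
  int64 -> int64, writer required: age aligns to age
  bool -> bool, writer optional: primary aligns to primary
  bytes -> bytes, writer optional: signature aligns to signature
  bytes -> string, writer optional: checksum aligns to checksum
  bytes -> bytes, writer required: payload aligns to payload
  phone: no writer-side match
  int32 -> int32, writer required: retries aligns to retries
  R3 fires at checksum
  R1 fires at phone
  R4 fires at signature
  => backward verdict for Device: BREAKING, 3 violation(s)
ruling out the remaining Device differences:
  field age in record Device: required changed to optional -> affects forward compatibility only, which is not asked

backward: BREAKING [(checksum, R3), (phone, R1), (signature, R4)]


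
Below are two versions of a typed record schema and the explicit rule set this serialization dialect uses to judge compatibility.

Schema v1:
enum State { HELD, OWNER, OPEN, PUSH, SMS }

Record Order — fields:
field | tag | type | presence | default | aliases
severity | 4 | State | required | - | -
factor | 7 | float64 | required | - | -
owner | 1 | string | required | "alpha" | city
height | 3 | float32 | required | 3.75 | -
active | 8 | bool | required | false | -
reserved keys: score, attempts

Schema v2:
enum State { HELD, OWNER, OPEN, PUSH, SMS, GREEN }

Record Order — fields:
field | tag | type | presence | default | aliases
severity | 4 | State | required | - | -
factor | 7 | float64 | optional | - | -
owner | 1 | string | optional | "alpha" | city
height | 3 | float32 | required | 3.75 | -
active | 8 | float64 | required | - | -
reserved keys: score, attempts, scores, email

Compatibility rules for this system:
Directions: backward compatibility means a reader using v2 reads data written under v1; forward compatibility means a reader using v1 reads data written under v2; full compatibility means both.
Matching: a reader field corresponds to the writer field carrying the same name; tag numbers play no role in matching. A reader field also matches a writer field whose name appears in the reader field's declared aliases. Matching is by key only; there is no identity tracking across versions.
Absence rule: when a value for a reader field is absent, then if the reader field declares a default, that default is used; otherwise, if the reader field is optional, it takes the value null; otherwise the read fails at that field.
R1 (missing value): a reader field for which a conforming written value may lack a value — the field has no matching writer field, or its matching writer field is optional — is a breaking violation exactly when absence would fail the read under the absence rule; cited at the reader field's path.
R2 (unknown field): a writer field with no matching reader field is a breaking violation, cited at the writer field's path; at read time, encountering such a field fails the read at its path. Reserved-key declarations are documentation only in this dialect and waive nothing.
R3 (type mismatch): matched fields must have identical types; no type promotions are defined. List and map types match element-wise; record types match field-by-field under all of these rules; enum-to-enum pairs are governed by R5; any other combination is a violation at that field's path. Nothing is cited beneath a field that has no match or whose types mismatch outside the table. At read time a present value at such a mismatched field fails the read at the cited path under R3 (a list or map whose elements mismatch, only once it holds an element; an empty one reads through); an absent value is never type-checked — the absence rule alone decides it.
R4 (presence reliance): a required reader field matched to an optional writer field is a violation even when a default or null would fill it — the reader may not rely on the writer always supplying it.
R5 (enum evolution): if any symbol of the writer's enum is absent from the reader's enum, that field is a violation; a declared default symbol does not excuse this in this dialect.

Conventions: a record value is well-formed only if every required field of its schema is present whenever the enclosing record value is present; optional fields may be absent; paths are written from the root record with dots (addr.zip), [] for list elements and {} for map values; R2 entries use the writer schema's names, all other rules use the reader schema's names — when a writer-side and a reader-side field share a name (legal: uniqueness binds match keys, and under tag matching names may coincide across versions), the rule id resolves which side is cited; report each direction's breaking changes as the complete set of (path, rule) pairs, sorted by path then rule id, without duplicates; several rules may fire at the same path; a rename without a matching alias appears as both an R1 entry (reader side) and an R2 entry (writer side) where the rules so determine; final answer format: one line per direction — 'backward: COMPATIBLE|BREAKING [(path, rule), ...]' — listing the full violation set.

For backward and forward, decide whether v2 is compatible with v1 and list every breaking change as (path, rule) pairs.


arrows below run writer -> reader for Order
backward for Order (reader v2, writer v1):
  State -> State, writer required: severity aligns to severity
  float64 -> float64, writer required: factor aligns to factor
  string -> string, writer required: owner aligns to owner
  float32 -> float32, writer required: height aligns to height
  bool -> float64, writer required: active aligns to active
  violation R3 at active
  => backward verdict for Order: BREAKING, 1 violation(s)
forward for Order (reader v1, writer v2):
  State -> State, writer required: severity aligns to severity
  float64 -> float64, writer optional: factor aligns to factor
  string -> string, writer optional: owner aligns to owner
  float32 -> float32, writer required: height aligns to height
  float64 -> bool, writer required: active aligns to active
  violation R3 at active
  violation R1 at factor
  violation R4 at factor
  violation R4 at owner
  violation R5 at severity
  => forward verdict for Order: BREAKING, 5 violation(s)

backward: BREAKING [(active, R3)]; forward: BREAKING [(active, R3), (factor, R1), (factor, R4), (owner, R4), (severity, R5)]


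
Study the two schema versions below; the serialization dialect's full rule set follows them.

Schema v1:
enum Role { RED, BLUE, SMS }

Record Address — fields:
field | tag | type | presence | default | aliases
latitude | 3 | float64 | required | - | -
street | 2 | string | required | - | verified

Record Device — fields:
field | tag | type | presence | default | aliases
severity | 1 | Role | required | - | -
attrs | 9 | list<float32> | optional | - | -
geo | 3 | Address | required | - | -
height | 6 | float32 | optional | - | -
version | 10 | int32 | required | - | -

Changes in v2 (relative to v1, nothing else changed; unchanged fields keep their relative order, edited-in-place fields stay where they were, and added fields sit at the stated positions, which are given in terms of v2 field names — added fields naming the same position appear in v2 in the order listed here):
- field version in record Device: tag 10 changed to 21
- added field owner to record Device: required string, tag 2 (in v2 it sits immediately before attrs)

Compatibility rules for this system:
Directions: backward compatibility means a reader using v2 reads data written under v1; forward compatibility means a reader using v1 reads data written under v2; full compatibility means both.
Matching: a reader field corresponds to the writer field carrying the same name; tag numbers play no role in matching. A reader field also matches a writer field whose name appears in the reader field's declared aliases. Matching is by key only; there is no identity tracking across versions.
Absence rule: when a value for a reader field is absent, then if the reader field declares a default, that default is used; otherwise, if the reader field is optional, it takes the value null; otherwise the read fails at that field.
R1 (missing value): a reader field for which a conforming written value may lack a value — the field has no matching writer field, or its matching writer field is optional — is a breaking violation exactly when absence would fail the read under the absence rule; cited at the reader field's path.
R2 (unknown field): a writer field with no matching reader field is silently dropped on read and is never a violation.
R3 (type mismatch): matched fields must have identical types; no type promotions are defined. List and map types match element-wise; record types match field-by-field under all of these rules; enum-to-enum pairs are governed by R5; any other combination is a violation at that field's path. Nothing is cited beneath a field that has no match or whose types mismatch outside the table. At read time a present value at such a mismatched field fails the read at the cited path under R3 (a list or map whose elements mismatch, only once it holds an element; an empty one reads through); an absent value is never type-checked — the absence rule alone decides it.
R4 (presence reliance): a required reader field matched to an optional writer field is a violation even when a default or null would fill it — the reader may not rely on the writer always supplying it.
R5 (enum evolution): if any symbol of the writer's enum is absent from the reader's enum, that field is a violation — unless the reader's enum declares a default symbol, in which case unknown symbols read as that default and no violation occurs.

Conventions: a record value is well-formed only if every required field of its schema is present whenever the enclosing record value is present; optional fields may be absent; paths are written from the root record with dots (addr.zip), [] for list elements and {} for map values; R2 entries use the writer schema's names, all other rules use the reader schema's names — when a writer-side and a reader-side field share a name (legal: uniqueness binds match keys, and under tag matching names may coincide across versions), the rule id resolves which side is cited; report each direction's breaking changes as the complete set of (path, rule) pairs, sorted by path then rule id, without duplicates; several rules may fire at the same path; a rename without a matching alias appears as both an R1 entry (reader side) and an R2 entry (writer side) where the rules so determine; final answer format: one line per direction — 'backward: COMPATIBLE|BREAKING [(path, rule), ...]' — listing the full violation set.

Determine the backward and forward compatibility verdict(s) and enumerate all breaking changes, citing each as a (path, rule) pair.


the writer's type comes first in each Device pair
checking backward for Device: reader v2 against writer v1:
  severity <- severity (Role -> Role, writer required)
  owner: no writer match
  attrs <- attrs (list<float32> -> list<float32>, writer optional)
  geo <- geo (Address -> Address, writer required)
  height <- height (float32 -> float32, writer optional)
  version <- version (int32 -> int32, writer required)
  geo.latitude <- geo.latitude (float64 -> float64, writer required)
  geo.street <- geo.street (string -> string, writer required)
  breaking: (owner, R1)
  => 1 violation(s): backward is BREAKING for Device
checking forward for Device: reader v1 against writer v2:
  severity <- severity (Role -> Role, writer required)
  attrs <- attrs (list<float32> -> list<float32>, writer optional)
  geo <- geo (Address -> Address, writer required)
  height <- height (float32 -> float32, writer optional)
  version <- version (int32 -> int32, writer required)
  owner (writer side), unknown to reader
  geo.latitude <- geo.latitude (float64 -> float64, writer required)
  geo.street <- geo.street (string -> string, writer required)
  => no violations; forward on Device: COMPATIBLE

backward: BREAKING [(owner, R1)]; forward: COMPATIBLE []


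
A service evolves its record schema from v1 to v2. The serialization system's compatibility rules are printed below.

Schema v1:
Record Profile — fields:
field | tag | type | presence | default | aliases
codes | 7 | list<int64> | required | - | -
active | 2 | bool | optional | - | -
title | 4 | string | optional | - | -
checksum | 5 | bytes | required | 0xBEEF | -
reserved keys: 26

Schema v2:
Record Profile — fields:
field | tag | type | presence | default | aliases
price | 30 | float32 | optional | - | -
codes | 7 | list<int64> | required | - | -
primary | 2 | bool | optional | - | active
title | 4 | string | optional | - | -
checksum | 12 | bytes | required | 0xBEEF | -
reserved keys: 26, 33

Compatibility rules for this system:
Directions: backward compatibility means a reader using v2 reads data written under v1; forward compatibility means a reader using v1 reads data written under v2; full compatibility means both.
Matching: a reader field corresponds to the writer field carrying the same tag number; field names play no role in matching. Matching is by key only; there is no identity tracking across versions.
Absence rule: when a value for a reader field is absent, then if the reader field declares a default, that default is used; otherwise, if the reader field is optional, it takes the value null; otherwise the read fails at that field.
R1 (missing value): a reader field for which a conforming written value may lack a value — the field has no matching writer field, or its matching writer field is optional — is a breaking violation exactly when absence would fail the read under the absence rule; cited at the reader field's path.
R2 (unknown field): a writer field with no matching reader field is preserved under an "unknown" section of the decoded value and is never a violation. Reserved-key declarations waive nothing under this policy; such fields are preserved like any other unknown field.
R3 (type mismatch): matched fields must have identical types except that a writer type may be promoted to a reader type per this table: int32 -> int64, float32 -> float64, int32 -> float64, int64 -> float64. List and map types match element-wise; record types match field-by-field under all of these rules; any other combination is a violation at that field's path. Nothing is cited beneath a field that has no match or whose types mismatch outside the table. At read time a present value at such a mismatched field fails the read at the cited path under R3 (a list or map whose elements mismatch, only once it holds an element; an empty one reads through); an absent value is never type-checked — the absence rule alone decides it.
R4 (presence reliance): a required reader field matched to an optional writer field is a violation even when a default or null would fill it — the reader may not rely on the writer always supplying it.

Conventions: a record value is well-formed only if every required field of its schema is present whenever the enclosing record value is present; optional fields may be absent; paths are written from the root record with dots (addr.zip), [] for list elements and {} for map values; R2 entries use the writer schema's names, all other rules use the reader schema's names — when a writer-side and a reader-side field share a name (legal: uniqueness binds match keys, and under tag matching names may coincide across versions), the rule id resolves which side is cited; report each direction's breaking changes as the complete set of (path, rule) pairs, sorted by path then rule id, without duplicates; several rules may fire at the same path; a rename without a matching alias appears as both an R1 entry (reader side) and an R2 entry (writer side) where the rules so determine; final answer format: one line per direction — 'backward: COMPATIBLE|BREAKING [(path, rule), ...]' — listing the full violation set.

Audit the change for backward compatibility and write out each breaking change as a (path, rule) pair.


the writer's type comes first in each Profile pair
checking backward for Profile: reader v2 against writer v1:
  price has no writer counterpart
  writer required, list<int64> -> list<int64>: reader codes maps from writer codes
  writer optional, bool -> bool: reader primary maps from writer active
  writer optional, string -> string: reader title maps from writer title
  checksum has no writer counterpart
  writer checksum: unknown to reader
  => no violations; backward on Profile: COMPATIBLE
checking off the Profile differences that do not matter here:
  added field price to record Profile: optional float32, tag 30 (in v2 it sits immediately before codes) -> inert for the asked Profile verdict: nothing fires
  field checksum in record Profile: tag 5 changed to 12 -> inert for the asked Profile verdict: nothing fires
  renamed field active to primary in record Profile (alias active declared on the renamed field) -> inert for the asked Profile verdict: nothing fires

backward: COMPATIBLE []


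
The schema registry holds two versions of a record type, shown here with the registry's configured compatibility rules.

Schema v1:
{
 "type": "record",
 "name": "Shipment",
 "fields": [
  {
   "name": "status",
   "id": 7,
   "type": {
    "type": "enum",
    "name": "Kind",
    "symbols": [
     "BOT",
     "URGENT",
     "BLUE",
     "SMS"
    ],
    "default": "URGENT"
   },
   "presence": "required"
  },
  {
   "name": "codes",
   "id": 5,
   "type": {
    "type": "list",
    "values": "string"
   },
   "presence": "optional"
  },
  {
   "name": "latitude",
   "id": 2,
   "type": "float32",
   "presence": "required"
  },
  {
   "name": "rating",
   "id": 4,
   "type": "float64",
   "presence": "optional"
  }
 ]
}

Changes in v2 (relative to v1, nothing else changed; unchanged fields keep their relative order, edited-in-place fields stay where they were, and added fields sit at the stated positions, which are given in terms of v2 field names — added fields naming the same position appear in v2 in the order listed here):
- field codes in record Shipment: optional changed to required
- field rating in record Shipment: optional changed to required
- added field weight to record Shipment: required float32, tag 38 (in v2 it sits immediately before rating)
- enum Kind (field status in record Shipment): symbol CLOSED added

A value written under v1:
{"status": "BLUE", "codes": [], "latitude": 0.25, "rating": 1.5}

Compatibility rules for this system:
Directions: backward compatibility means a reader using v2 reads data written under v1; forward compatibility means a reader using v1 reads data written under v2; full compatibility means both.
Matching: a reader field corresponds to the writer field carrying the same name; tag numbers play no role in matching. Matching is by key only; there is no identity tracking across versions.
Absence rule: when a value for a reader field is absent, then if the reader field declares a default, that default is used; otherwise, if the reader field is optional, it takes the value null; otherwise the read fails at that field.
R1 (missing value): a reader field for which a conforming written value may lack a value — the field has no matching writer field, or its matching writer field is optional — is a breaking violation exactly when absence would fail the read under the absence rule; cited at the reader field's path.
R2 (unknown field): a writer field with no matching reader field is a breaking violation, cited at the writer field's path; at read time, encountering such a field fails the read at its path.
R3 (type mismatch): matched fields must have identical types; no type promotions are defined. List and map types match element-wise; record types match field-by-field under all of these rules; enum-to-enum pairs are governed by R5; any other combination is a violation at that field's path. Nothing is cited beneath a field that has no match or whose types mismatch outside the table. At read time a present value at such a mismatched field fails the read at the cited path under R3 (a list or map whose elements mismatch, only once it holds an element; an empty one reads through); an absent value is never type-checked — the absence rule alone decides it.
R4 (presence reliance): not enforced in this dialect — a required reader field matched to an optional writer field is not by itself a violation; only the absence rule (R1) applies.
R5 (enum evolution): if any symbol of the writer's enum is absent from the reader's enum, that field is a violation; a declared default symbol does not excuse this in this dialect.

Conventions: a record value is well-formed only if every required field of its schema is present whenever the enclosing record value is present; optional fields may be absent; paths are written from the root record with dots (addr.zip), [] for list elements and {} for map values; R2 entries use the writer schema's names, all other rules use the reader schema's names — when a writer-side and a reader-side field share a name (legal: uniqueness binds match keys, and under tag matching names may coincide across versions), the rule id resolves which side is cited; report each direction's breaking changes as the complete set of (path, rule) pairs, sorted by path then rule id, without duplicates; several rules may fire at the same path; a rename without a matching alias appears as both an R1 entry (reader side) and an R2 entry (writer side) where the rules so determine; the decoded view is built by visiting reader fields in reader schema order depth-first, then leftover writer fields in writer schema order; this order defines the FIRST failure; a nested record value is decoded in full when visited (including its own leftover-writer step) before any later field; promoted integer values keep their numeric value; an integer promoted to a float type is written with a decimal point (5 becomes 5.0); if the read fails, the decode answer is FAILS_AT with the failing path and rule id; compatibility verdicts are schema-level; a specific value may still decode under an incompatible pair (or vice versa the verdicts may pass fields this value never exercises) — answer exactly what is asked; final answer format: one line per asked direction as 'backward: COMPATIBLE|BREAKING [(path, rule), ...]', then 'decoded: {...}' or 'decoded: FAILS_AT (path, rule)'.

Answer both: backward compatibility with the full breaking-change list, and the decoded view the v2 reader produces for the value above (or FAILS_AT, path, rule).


in Shipment below, arrows point writer -> reader
backward analysis of Shipment with v2 as reader and v1 as writer:
  status: Kind -> Kind, writer required; from status
  codes: list<string> -> list<string>, writer optional; from codes
  latitude: float32 -> float32, writer required; from latitude
  weight: no writer match
  rating: float64 -> float64, writer optional; from rating
  R1 fires at codes
  R1 fires at rating
  R1 fires at weight
  backward on Shipment therefore BREAKING (3)
decoding the Shipment value with the v2 reader:
  status := "BLUE"
  codes := []
  latitude := 0.25
  read fails at weight under R1 (no fill)
  => FAILS_AT (weight, R1)
ruling out the remaining Shipment differences:
  enum Kind (field status in record Shipment): symbol CLOSED added -> affects forward compatibility only, which is not asked

backward: BREAKING [(codes, R1), (rating, R1), (weight, R1)]; decoded: FAILS_AT (weight, R1)


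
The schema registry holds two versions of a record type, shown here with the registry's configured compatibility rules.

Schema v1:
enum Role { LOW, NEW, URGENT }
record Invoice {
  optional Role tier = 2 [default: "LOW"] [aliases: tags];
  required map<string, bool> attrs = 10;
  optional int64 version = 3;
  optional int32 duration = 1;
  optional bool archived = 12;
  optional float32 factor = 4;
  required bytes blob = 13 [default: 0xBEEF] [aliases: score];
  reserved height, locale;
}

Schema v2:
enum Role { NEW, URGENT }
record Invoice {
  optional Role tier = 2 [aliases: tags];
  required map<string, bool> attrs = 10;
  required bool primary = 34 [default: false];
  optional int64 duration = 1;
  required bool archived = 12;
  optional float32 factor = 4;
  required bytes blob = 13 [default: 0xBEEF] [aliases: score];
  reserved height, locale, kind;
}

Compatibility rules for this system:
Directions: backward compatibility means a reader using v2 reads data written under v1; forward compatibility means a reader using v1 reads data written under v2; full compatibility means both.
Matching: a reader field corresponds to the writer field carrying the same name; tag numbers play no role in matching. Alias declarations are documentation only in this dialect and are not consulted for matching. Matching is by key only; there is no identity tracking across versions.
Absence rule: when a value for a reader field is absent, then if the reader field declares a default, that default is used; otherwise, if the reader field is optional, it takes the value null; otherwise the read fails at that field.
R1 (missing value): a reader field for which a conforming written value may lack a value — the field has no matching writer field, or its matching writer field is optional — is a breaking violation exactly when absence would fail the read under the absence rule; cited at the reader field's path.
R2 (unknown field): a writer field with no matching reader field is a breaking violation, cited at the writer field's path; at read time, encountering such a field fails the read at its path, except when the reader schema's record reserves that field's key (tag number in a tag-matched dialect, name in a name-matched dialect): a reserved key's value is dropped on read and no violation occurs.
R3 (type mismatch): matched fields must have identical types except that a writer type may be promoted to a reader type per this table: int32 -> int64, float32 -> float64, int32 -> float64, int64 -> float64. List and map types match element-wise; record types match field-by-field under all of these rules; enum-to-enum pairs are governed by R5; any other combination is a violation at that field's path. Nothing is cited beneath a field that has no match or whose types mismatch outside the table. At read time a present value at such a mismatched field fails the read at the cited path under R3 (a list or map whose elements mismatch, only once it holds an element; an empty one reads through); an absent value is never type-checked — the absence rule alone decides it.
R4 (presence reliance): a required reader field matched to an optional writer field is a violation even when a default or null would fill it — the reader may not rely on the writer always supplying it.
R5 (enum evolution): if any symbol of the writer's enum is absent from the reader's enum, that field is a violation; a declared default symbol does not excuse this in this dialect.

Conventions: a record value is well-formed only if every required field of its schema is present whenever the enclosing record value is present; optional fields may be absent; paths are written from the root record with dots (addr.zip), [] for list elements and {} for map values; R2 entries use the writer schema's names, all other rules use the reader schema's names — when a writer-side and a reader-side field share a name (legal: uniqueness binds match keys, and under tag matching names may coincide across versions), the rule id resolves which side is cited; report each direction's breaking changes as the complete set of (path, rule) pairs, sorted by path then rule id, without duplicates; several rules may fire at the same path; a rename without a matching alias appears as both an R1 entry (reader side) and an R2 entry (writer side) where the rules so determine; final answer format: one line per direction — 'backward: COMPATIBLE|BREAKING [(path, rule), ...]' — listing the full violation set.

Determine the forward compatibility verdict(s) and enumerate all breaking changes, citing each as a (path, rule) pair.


each type pair in Invoice: writer, then reader
forward pass over Invoice, reader schema v1, writer schema v2:
  tier: Role -> Role, writer optional; from tier
  attrs: map<string, bool> -> map<string, bool>, writer required; from attrs
  version: no writer match
  duration: int64 -> int32, writer optional; from duration
  archived: bool -> bool, writer required; from archived
  factor: float32 -> float32, writer optional; from factor
  blob: bytes -> bytes, writer required; from blob
  writer primary: unknown to reader
  rule R3 violated at duration
  rule R2 violated at primary
  => 2 violation(s): forward is BREAKING for Invoice
remaining Invoice differences; none change what is asked:
  removed field version from record Invoice -> affects backward compatibility only, which is not asked
  enum Role (field tier in record Invoice): symbol LOW removed (the field default referencing it is cleared) -> affects backward compatibility only, which is not asked
  field archived in record Invoice: optional changed to required -> affects backward compatibility only, which is not asked

forward: BREAKING [(duration, R3), (primary, R2)]


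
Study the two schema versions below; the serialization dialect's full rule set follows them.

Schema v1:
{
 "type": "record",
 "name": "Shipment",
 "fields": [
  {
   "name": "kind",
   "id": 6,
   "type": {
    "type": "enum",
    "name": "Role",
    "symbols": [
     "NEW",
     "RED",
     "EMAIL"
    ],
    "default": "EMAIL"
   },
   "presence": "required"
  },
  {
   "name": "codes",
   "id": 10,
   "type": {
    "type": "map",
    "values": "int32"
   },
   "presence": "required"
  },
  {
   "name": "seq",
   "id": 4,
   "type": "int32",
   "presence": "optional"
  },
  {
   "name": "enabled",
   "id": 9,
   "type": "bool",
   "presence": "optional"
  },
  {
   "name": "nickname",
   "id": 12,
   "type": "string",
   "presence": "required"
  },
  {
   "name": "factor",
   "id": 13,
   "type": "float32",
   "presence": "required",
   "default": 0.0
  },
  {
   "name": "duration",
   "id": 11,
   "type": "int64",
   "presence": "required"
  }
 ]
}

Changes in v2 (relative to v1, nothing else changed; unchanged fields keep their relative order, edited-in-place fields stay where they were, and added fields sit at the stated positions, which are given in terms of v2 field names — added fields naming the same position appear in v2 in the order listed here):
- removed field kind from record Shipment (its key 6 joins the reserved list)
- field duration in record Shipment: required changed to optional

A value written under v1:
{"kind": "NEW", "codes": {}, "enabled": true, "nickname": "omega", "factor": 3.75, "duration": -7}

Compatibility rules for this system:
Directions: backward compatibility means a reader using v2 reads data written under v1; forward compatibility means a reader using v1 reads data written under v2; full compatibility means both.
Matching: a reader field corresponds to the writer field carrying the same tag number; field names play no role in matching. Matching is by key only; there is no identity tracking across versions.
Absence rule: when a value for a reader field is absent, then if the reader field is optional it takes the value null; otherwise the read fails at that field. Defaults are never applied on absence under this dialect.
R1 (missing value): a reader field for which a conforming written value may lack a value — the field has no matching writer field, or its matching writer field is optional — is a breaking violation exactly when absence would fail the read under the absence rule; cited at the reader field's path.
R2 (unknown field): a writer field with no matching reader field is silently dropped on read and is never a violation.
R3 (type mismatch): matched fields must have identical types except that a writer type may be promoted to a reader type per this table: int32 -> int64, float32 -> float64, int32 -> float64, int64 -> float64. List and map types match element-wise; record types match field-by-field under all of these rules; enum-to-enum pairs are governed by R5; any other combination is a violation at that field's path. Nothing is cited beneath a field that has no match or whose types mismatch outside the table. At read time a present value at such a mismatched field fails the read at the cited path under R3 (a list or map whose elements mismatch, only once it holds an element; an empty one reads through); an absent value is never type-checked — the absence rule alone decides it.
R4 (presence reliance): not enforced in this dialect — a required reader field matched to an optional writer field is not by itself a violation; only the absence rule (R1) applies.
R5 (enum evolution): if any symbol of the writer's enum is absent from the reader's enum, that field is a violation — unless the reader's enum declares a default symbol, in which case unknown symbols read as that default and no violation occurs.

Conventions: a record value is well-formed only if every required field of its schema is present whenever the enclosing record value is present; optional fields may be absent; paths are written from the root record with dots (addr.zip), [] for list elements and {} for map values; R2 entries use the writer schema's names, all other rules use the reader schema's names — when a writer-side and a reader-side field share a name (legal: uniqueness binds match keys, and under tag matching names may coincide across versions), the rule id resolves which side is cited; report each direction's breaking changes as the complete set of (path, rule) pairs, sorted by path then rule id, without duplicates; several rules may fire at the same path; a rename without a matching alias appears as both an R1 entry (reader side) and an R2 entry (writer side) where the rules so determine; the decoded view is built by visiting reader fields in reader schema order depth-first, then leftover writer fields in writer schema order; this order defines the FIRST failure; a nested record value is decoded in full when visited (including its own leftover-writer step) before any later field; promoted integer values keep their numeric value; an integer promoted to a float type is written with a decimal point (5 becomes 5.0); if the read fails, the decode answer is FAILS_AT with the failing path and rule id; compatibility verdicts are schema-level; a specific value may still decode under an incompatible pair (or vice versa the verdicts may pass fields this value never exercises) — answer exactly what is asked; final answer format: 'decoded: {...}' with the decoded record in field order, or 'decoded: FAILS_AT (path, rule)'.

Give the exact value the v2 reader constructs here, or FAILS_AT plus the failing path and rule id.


in Shipment below, arrows point writer -> reader
migrating the Shipment value to v2:
  codes := {}
  seq := null (not supplied -> null)
  enabled := true
  nickname := "omega"
  factor := 3.75
  duration := -7
  writer kind: unmatched, discarded
  => decoded: {"codes": {}, "seq": null, "enabled": true, "nickname": "omega", "factor": 3.75, "duration": -7}
checking off the Shipment differences that do not matter here:
  field duration in record Shipment: required changed to optional -> a verdict-level change on Shipment — the shown value reads the same

decoded: {"codes": {}, "seq": null, "enabled": true, "nickname": "omega", "factor": 3.75, "duration": -7}


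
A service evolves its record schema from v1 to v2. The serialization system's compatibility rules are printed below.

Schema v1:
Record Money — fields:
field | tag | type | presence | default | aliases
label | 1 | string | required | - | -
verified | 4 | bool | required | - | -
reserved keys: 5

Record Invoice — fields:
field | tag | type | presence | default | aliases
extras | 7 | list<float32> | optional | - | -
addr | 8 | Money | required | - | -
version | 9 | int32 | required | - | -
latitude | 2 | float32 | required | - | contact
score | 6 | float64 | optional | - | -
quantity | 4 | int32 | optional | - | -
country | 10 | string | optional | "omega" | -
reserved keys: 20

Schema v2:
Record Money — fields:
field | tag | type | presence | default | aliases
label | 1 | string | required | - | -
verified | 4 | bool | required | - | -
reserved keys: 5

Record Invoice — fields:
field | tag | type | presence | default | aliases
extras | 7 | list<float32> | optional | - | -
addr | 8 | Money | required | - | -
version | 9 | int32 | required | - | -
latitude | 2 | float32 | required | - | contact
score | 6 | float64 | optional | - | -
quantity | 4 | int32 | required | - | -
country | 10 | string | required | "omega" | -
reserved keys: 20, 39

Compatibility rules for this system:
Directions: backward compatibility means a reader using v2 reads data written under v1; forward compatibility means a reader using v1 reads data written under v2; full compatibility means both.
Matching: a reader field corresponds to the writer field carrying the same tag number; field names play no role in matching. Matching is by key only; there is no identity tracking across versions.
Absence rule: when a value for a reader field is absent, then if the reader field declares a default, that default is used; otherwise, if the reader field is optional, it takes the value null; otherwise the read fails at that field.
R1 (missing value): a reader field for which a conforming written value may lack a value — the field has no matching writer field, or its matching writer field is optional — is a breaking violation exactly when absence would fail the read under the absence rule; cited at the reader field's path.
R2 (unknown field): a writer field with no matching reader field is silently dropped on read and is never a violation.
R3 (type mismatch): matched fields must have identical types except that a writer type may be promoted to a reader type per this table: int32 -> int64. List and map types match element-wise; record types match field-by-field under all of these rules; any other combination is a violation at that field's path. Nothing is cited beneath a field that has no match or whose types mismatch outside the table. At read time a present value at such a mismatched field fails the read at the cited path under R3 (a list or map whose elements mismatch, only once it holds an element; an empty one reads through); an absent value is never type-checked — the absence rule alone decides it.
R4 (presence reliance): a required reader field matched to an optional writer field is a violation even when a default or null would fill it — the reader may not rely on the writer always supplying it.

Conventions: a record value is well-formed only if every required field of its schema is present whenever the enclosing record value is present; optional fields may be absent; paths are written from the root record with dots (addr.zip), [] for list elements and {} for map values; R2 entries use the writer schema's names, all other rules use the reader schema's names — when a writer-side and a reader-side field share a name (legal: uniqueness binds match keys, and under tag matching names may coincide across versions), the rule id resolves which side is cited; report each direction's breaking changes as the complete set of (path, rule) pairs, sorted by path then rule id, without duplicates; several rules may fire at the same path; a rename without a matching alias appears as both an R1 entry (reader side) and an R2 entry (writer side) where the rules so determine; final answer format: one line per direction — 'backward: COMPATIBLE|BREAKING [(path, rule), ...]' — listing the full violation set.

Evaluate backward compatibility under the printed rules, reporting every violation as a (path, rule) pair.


backward: BREAKING [(country, R4), (quantity, R1), (quantity, R4)]

the writer's type comes first in each Invoice pair
checking backward for Invoice: reader v2 against writer v1:
  writer optional, list<float32> -> list<float32>: reader extras maps from writer extras
  writer required, Money -> Money: reader addr maps from writer addr
  writer required, int32 -> int32: reader version maps from writer version
  writer required, float32 -> float32: reader latitude maps from writer latitude
  writer optional, float64 -> float64: reader score maps from writer score
  writer optional, int32 -> int32: reader quantity maps from writer quantity
  writer optional, string -> string: reader country maps from writer country
  writer required, string -> string: reader addr.label maps from writer addr.label
  writer required, bool -> bool: reader addr.verified maps from writer addr.verified
  breaking: (country, R4)
  breaking: (quantity, R1)
  breaking: (quantity, R4)
  backward on Invoice therefore BREAKING (3)
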